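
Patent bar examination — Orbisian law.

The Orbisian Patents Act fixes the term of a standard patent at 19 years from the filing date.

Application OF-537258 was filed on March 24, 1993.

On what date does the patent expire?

Filing date + 19 years → 24 March 2012.

March 24, 2012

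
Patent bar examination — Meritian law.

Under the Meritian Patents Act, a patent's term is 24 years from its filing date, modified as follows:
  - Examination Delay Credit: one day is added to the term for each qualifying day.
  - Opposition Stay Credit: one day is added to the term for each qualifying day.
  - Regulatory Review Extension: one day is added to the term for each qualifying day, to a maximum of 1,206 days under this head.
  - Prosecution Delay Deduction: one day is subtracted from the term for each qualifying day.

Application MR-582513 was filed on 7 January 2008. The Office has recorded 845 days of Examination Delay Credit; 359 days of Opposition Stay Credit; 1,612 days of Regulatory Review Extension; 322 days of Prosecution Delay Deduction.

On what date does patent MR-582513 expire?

Base term: filing date + 24 years → 7 January 2032.
Examination Delay Credit: +845 days → 1 May 2034.
Opposition Stay Credit: +359 days → 25 April 2035.
Regulatory Review Extension: 1612 days claimed exceeds the 1206-day cap, so +1206 days → 13 August 2038.
Prosecution Delay Deduction: −322 days → 25 September 2037.

September 25, 2037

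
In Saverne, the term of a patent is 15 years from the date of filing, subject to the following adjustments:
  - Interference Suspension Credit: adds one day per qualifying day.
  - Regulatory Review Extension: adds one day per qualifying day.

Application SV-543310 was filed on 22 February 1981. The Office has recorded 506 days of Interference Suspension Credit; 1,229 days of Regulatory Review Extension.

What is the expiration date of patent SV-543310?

Base term: filing date + 15 years → 22 February 1996.
Interference Suspension Credit: +506 days → 12 July 1997.
Regulatory Review Extension: +1229 days → 22 November 2000.

November 22, 2000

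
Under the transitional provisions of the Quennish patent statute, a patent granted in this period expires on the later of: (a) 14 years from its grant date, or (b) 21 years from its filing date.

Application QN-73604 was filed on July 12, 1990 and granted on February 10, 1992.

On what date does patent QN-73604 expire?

July 12, 2011

(a) grant + 14 years → 10 February 2006.
(b) filing + 21 years → 12 July 2011.
Later of the two: 12 July 2011.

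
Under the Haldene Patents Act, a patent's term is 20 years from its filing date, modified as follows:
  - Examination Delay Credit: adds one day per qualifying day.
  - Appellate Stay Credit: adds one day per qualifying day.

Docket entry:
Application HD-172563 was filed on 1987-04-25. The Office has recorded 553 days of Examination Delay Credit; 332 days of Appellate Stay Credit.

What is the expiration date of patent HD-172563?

Base term: filing date + 20 years → 25 April 2007.
Examination Delay Credit: +553 days → 29 October 2008.
Appellate Stay Credit: +332 days → 26 September 2009.

2009-09-26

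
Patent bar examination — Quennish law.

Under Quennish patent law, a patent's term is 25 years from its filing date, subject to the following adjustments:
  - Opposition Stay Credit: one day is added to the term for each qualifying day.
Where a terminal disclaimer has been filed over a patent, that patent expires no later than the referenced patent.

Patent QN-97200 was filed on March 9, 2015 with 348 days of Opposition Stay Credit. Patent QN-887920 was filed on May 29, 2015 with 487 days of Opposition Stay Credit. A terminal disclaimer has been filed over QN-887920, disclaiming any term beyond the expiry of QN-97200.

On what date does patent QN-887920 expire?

Natural term of QN-887920:
  Base: filing + 25 years → 29 May 2040.
  Opposition Stay Credit: +487 days → 28 September 2041.
Expiry of referenced patent QN-97200:
  Base: filing + 25 years → 9 March 2040.
  Opposition Stay Credit: +348 days → 20 February 2041.
Terminal disclaimer: QN-887920 expires on the earlier of 28 September 2041 and 20 February 2041.

February 20, 2041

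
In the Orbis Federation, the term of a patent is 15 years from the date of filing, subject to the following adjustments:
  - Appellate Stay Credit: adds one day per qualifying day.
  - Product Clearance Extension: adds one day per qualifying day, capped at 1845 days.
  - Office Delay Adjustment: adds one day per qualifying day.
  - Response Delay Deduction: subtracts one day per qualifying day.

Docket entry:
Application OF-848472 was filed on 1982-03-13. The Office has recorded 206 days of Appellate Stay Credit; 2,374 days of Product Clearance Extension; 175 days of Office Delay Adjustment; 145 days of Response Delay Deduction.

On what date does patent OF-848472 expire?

Base term: filing date + 15 years → 13 March 1997.
Appellate Stay Credit: +206 days → 5 October 1997.
Product Clearance Extension: 2374 days claimed exceeds the 1845-day cap, so +1845 days → 24 October 2002.
Office Delay Adjustment: +175 days → 17 April 2003.
Response Delay Deduction: −145 days → 23 November 2002.

November 23, 2002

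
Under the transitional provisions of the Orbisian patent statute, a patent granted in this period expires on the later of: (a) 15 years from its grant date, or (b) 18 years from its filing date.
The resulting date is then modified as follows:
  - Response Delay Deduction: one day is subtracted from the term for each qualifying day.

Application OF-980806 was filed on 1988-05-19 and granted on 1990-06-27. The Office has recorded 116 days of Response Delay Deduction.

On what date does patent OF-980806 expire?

(a) grant + 15 years → 27 June 2005.
(b) filing + 18 years → 19 May 2006.
Later of the two: 19 May 2006.
Response Delay Deduction: −116 days → 23 January 2006.

January 23, 2006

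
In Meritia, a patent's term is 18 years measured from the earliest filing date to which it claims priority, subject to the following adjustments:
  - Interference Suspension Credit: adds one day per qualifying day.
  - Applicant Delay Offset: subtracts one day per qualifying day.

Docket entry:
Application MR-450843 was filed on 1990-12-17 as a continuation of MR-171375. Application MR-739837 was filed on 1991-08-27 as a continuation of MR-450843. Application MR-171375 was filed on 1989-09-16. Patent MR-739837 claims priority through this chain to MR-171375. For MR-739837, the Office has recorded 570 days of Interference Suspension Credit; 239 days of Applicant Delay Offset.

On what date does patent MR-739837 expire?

August 12, 2008

Earliest priority filing: 16 September 1989.
Base term: 16 September 1989 + 18 years → 16 September 2007.
Interference Suspension Credit: +570 days → 8 April 2009.
Applicant Delay Offset: −239 days → 12 August 2008.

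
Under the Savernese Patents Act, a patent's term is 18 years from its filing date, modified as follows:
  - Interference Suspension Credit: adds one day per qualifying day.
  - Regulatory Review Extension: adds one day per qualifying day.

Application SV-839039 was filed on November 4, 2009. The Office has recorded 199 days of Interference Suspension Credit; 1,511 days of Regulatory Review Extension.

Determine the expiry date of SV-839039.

July 10, 2032

Base term: filing date + 18 years → 4 November 2027.
Interference Suspension Credit: +199 days → 21 May 2028.
Regulatory Review Extension: +1511 days → 10 July 2032.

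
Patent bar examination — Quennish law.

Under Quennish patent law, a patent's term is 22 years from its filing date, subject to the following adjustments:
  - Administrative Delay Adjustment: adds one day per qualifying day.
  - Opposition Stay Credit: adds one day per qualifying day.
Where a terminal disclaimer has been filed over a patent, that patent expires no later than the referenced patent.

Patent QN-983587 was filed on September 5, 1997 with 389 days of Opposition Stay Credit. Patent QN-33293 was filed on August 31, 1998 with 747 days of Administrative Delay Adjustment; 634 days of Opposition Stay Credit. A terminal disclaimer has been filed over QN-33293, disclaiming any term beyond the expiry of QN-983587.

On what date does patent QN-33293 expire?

September 28, 2020

Natural term of QN-33293:
  Base: filing + 22 years → 31 August 2020.
  Administrative Delay Adjustment: +747 days → 17 September 2022.
  Opposition Stay Credit: +634 days → 12 June 2024.
Expiry of referenced patent QN-983587:
  Base: filing + 22 years → 5 September 2019.
  Opposition Stay Credit: +389 days → 28 September 2020.
Terminal disclaimer: QN-33293 expires on the earlier of 12 June 2024 and 28 September 2020.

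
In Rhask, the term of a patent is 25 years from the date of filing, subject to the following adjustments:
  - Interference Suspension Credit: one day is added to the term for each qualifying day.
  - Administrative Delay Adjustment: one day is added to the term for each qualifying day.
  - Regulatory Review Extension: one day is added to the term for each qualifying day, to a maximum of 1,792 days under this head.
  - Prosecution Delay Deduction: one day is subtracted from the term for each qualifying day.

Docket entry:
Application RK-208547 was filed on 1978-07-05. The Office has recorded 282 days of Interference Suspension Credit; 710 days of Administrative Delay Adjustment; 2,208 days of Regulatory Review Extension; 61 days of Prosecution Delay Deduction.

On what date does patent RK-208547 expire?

December 18, 2010

Base term: filing date + 25 years → 5 July 2003.
Interference Suspension Credit: +282 days → 12 April 2004.
Administrative Delay Adjustment: +710 days → 23 March 2006.
Regulatory Review Extension: 2208 days claimed exceeds the 1792-day cap, so +1792 days → 17 February 2011.
Prosecution Delay Deduction: −61 days → 18 December 2010.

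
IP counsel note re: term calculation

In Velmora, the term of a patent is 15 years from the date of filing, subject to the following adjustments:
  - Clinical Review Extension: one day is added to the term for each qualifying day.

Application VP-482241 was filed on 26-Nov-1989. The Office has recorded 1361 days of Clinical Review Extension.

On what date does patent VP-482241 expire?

2008-08-18

Base term: filing date + 15 years → 26 November 2004.
Clinical Review Extension: +1361 days → 18 August 2008.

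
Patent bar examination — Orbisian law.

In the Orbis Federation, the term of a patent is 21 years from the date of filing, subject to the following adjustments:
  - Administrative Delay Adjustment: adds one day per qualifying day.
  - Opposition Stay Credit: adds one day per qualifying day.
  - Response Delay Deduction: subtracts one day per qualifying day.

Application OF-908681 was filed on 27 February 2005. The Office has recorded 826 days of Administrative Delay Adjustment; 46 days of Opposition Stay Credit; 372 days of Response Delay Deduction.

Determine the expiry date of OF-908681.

Base term: filing date + 21 years → 27 February 2026.
Administrative Delay Adjustment: +826 days → 2 June 2028.
Opposition Stay Credit: +46 days → 18 July 2028.
Response Delay Deduction: −372 days → 12 July 2027.

July 12, 2027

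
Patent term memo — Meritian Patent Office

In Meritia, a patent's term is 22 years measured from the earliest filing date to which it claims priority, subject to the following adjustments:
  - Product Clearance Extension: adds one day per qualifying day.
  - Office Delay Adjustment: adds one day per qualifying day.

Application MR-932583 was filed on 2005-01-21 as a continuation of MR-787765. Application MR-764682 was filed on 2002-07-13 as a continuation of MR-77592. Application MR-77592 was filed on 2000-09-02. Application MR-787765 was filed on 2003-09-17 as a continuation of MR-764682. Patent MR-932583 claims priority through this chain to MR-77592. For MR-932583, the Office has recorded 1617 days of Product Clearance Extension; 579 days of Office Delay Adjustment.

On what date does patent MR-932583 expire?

September 6, 2028

Earliest priority filing: 2 September 2000.
Base term: 2 September 2000 + 22 years → 2 September 2022.
Product Clearance Extension: +1617 days → 5 February 2027.
Office Delay Adjustment: +579 days → 6 September 2028.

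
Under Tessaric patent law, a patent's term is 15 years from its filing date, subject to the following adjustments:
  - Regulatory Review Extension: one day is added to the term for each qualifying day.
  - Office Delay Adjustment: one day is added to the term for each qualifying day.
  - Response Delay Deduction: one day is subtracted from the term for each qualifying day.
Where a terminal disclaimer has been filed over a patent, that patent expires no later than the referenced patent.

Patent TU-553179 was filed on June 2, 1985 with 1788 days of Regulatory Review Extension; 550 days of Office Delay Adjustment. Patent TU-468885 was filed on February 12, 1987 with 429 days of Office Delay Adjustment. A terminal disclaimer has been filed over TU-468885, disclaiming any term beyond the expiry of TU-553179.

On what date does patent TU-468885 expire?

2003-04-17

Natural term of TU-468885:
  Base: filing + 15 years → 12 February 2002.
  Office Delay Adjustment: +429 days → 17 April 2003.
Expiry of referenced patent TU-553179:
  Base: filing + 15 years → 2 June 2000.
  Regulatory Review Extension: +1788 days → 25 April 2005.
  Office Delay Adjustment: +550 days → 27 October 2006.
Terminal disclaimer: TU-468885 expires on the earlier of 17 April 2003 and 27 October 2006.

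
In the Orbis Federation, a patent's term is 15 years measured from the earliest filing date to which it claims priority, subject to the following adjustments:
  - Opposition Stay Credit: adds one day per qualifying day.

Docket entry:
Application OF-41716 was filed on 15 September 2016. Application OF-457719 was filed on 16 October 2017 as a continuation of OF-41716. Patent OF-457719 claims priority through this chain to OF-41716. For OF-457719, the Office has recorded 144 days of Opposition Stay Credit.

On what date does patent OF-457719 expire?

Earliest priority filing: 15 September 2016.
Base term: 15 September 2016 + 15 years → 15 September 2031.
Opposition Stay Credit: +144 days → 6 February 2032.

February 6, 2032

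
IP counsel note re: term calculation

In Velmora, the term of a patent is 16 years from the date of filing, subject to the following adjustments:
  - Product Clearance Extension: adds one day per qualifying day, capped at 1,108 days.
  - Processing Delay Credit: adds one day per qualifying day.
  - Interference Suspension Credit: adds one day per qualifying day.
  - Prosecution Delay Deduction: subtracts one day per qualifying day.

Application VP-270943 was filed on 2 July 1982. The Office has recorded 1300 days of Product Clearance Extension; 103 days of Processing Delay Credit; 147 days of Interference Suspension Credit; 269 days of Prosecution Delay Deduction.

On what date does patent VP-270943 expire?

Base term: filing date + 16 years → 2 July 1998.
Product Clearance Extension: 1300 days claimed exceeds the 1108-day cap, so +1108 days → 14 July 2001.
Processing Delay Credit: +103 days → 25 October 2001.
Interference Suspension Credit: +147 days → 21 March 2002.
Prosecution Delay Deduction: −269 days → 25 June 2001.

2001-06-25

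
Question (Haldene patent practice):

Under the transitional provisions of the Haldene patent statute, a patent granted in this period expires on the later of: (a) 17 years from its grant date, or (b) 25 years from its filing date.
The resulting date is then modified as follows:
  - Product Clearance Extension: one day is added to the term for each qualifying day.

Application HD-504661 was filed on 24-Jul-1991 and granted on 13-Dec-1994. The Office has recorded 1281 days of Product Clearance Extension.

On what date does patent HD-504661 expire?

2020-01-26

(a) grant + 17 years → 13 December 2011.
(b) filing + 25 years → 24 July 2016.
Later of the two: 24 July 2016.
Product Clearance Extension: +1281 days → 26 January 2020.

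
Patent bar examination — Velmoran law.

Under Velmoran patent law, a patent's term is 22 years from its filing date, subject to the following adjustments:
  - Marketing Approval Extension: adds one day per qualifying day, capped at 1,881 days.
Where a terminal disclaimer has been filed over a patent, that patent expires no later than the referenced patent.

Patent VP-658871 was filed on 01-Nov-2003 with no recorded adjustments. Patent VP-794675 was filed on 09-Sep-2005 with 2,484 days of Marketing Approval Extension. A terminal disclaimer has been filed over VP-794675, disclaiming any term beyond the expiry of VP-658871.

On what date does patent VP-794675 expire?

November 1, 2025

Natural term of VP-794675:
  Base: filing + 22 years → 9 September 2027.
  Marketing Approval Extension: 2484 days claimed exceeds the 1881-day cap, so +1881 days → 2 November 2032.
Expiry of referenced patent VP-658871:
  Base: filing + 22 years → 1 November 2025.
Terminal disclaimer: VP-794675 expires on the earlier of 2 November 2032 and 1 November 2025.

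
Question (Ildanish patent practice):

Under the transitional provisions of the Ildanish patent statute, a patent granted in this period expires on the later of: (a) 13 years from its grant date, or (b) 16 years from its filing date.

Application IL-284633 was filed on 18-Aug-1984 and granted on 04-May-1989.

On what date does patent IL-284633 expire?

(a) grant + 13 years → 4 May 2002.
(b) filing + 16 years → 18 August 2000.
Later of the two: 4 May 2002.

May 4, 2002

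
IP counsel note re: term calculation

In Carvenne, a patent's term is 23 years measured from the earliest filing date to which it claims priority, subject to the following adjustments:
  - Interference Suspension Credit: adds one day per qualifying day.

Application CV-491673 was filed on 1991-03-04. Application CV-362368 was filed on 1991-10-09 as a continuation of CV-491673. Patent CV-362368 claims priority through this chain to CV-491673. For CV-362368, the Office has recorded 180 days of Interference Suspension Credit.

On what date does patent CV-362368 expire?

Earliest priority filing: 4 March 1991.
Base term: 4 March 1991 + 23 years → 4 March 2014.
Interference Suspension Credit: +180 days → 31 August 2014.

August 31, 2014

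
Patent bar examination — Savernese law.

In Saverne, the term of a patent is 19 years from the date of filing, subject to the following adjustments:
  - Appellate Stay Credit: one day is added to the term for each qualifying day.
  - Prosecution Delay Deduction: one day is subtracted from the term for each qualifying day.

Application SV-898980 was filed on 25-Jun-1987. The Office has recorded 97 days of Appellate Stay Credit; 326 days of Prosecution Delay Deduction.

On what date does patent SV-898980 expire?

2005-11-08

Base term: filing date + 19 years → 25 June 2006.
Appellate Stay Credit: +97 days → 30 September 2006.
Prosecution Delay Deduction: −326 days → 8 November 2005.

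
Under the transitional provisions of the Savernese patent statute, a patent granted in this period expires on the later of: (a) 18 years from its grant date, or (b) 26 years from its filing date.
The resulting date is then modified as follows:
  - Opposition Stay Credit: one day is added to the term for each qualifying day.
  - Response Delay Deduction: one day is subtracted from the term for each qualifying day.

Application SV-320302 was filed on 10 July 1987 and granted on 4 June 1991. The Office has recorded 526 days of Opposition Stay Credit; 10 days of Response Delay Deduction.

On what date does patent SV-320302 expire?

(a) grant + 18 years → 4 June 2009.
(b) filing + 26 years → 10 July 2013.
Later of the two: 10 July 2013.
Opposition Stay Credit: +526 days → 18 December 2014.
Response Delay Deduction: −10 days → 8 December 2014.

December 8, 2014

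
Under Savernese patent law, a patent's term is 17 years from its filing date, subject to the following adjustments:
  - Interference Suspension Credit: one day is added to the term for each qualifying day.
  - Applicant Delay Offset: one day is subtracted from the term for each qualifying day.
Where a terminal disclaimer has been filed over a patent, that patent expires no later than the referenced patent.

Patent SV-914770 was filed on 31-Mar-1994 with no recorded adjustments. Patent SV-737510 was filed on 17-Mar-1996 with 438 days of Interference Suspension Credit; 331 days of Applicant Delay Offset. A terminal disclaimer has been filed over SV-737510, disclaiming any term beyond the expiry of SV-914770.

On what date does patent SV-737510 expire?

March 31, 2011

Natural term of SV-737510:
  Base: filing + 17 years → 17 March 2013.
  Interference Suspension Credit: +438 days → 29 May 2014.
  Applicant Delay Offset: −331 days → 2 July 2013.
Expiry of referenced patent SV-914770:
  Base: filing + 17 years → 31 March 2011.
Terminal disclaimer: SV-737510 expires on the earlier of 2 July 2013 and 31 March 2011.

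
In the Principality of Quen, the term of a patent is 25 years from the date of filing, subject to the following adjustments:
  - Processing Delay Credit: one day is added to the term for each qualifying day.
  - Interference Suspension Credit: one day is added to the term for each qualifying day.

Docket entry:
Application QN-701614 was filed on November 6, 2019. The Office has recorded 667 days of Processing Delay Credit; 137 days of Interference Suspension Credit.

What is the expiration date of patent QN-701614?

2047-01-19

Base term: filing date + 25 years → 6 November 2044.
Processing Delay Credit: +667 days → 4 September 2046.
Interference Suspension Credit: +137 days → 19 January 2047.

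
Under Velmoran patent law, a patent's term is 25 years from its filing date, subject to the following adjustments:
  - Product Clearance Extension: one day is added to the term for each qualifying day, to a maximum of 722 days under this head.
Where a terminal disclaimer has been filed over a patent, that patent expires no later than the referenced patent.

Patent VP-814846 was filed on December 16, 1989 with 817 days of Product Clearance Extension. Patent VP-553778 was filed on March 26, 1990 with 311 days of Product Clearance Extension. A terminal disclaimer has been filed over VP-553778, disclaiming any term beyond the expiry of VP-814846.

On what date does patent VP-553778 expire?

January 31, 2016

Natural term of VP-553778:
  Base: filing + 25 years → 26 March 2015.
  Product Clearance Extension: 311 days (within the 722-day cap) → +311 days → 31 January 2016.
Expiry of referenced patent VP-814846:
  Base: filing + 25 years → 16 December 2014.
  Product Clearance Extension: 817 days claimed exceeds the 722-day cap, so +722 days → 7 December 2016.
Terminal disclaimer: VP-553778 expires on the earlier of 31 January 2016 and 7 December 2016.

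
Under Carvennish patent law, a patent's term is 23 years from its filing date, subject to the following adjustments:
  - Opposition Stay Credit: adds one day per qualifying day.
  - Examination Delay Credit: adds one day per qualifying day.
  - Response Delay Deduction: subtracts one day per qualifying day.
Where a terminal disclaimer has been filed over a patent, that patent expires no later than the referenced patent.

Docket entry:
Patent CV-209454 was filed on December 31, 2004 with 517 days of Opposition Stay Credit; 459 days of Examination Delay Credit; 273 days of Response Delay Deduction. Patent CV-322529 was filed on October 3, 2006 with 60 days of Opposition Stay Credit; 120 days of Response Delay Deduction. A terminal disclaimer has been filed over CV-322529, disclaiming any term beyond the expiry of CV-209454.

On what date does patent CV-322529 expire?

2029-08-04

Natural term of CV-322529:
  Base: filing + 23 years → 3 October 2029.
  Opposition Stay Credit: +60 days → 2 December 2029.
  Response Delay Deduction: −120 days → 4 August 2029.
Expiry of referenced patent CV-209454:
  Base: filing + 23 years → 31 December 2027.
  Opposition Stay Credit: +517 days → 31 May 2029.
  Examination Delay Credit: +459 days → 2 September 2030.
  Response Delay Deduction: −273 days → 3 December 2029.
Terminal disclaimer: CV-322529 expires on the earlier of 4 August 2029 and 3 December 2029.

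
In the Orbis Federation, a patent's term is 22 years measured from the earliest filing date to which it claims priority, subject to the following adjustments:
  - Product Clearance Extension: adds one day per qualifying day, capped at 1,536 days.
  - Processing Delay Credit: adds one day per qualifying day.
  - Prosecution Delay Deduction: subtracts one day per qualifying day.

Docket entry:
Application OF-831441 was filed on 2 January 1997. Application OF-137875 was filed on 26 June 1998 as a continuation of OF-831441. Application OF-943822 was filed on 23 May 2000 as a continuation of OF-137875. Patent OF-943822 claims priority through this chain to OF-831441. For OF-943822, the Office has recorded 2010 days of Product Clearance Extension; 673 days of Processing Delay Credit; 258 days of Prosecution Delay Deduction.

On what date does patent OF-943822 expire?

Earliest priority filing: 2 January 1997.
Base term: 2 January 1997 + 22 years → 2 January 2019.
Product Clearance Extension: 2010 days claimed exceeds the 1536-day cap, so +1536 days → 18 March 2023.
Processing Delay Credit: +673 days → 19 January 2025.
Prosecution Delay Deduction: −258 days → 6 May 2024.

May 6, 2024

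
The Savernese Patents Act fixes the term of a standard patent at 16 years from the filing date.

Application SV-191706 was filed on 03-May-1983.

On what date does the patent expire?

Filing date + 16 years → 3 May 1999.

May 3, 1999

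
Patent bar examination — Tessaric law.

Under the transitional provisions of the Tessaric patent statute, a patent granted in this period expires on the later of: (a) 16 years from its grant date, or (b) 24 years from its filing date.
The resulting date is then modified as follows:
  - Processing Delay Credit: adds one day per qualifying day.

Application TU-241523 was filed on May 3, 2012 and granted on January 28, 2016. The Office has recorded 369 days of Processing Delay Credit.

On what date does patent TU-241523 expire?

(a) grant + 16 years → 28 January 2032.
(b) filing + 24 years → 3 May 2036.
Later of the two: 3 May 2036.
Processing Delay Credit: +369 days → 7 May 2037.

May 7, 2037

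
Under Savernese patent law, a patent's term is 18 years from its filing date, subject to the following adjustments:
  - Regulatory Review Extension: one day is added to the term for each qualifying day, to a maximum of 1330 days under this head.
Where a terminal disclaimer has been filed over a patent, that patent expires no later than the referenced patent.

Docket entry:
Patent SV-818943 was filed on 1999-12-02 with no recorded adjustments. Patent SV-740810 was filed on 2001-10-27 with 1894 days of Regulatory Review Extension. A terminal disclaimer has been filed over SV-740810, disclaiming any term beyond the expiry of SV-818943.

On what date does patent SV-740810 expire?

Natural term of SV-740810:
  Base: filing + 18 years → 27 October 2019.
  Regulatory Review Extension: 1894 days claimed exceeds the 1330-day cap, so +1330 days → 18 June 2023.
Expiry of referenced patent SV-818943:
  Base: filing + 18 years → 2 December 2017.
Terminal disclaimer: SV-740810 expires on the earlier of 18 June 2023 and 2 December 2017.

December 2, 2017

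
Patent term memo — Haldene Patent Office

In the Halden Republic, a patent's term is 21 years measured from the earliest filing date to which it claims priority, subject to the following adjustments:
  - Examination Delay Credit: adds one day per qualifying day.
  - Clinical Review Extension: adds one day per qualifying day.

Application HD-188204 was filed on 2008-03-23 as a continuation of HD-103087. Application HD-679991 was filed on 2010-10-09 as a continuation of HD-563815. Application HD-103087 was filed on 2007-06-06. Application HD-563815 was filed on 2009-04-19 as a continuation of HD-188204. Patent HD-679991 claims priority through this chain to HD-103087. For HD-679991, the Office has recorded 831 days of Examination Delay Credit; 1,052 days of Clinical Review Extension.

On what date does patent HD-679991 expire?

Earliest priority filing: 6 June 2007.
Base term: 6 June 2007 + 21 years → 6 June 2028.
Examination Delay Credit: +831 days → 15 September 2030.
Clinical Review Extension: +1052 days → 2 August 2033.

August 2, 2033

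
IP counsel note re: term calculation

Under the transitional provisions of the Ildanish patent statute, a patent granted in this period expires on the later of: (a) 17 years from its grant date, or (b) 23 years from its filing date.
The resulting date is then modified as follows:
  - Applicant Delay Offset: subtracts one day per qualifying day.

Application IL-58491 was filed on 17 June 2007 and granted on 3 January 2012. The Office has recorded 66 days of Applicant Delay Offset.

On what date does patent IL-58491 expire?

2030-04-12

(a) grant + 17 years → 3 January 2029.
(b) filing + 23 years → 17 June 2030.
Later of the two: 17 June 2030.
Applicant Delay Offset: −66 days → 12 April 2030.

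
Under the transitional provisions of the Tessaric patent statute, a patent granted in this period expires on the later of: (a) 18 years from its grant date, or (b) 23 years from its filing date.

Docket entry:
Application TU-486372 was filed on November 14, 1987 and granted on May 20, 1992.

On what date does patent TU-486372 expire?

November 14, 2010

(a) grant + 18 years → 20 May 2010.
(b) filing + 23 years → 14 November 2010.
Later of the two: 14 November 2010.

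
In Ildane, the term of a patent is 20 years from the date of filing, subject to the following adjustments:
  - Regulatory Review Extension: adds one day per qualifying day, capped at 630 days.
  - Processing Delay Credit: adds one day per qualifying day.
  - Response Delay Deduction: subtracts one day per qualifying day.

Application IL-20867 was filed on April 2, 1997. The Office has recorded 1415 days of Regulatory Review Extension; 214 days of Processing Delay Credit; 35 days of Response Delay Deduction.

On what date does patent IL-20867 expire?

Base term: filing date + 20 years → 2 April 2017.
Regulatory Review Extension: 1415 days claimed exceeds the 630-day cap, so +630 days → 23 December 2018.
Processing Delay Credit: +214 days → 25 July 2019.
Response Delay Deduction: −35 days → 20 June 2019.

June 20, 2019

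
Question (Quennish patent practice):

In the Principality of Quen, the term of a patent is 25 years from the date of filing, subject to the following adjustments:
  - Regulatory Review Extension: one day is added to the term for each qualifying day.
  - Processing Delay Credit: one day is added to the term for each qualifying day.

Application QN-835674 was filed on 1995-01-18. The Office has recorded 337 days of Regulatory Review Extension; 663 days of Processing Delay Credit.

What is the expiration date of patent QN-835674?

Base term: filing date + 25 years → 18 January 2020.
Regulatory Review Extension: +337 days → 20 December 2020.
Processing Delay Credit: +663 days → 14 October 2022.

2022-10-14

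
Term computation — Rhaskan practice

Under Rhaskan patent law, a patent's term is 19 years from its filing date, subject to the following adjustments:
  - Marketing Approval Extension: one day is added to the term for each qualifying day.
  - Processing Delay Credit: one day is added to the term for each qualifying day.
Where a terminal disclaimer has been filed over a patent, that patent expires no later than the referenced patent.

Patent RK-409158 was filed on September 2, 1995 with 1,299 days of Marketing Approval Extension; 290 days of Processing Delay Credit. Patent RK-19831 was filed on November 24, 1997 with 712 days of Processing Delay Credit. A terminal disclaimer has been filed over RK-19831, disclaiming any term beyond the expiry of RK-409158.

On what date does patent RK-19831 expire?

Natural term of RK-19831:
  Base: filing + 19 years → 24 November 2016.
  Processing Delay Credit: +712 days → 6 November 2018.
Expiry of referenced patent RK-409158:
  Base: filing + 19 years → 2 September 2014.
  Marketing Approval Extension: +1299 days → 24 March 2018.
  Processing Delay Credit: +290 days → 8 January 2019.
Terminal disclaimer: RK-19831 expires on the earlier of 6 November 2018 and 8 January 2019.

2018-11-06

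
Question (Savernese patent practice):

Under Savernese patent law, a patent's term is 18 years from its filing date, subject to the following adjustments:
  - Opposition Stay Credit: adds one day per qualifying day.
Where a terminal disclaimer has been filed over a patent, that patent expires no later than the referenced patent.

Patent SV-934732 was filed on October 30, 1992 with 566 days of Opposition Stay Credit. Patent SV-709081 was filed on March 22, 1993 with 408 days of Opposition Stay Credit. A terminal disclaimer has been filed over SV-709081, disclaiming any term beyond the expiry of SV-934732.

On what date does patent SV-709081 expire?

2012-05-03

Natural term of SV-709081:
  Base: filing + 18 years → 22 March 2011.
  Opposition Stay Credit: +408 days → 3 May 2012.
Expiry of referenced patent SV-934732:
  Base: filing + 18 years → 30 October 2010.
  Opposition Stay Credit: +566 days → 18 May 2012.
Terminal disclaimer: SV-709081 expires on the earlier of 3 May 2012 and 18 May 2012.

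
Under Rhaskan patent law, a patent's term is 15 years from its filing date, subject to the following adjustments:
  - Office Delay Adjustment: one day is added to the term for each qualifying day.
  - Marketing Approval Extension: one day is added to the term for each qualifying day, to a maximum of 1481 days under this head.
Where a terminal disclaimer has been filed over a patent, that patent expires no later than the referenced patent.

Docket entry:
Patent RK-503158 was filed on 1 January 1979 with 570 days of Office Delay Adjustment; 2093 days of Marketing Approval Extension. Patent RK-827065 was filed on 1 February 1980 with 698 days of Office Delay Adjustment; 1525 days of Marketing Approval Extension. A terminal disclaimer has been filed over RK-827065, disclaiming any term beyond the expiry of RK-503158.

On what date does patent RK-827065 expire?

August 14, 1999

Natural term of RK-827065:
  Base: filing + 15 years → 1 February 1995.
  Office Delay Adjustment: +698 days → 30 December 1996.
  Marketing Approval Extension: 1525 days claimed exceeds the 1481-day cap, so +1481 days → 19 January 2001.
Expiry of referenced patent RK-503158:
  Base: filing + 15 years → 1 January 1994.
  Office Delay Adjustment: +570 days → 25 July 1995.
  Marketing Approval Extension: 2093 days claimed exceeds the 1481-day cap, so +1481 days → 14 August 1999.
Terminal disclaimer: RK-827065 expires on the earlier of 19 January 2001 and 14 August 1999.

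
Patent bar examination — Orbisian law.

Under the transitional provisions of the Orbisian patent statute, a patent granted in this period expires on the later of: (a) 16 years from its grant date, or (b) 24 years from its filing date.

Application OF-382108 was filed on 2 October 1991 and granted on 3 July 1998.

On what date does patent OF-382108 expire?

(a) grant + 16 years → 3 July 2014.
(b) filing + 24 years → 2 October 2015.
Later of the two: 2 October 2015.

2015-10-02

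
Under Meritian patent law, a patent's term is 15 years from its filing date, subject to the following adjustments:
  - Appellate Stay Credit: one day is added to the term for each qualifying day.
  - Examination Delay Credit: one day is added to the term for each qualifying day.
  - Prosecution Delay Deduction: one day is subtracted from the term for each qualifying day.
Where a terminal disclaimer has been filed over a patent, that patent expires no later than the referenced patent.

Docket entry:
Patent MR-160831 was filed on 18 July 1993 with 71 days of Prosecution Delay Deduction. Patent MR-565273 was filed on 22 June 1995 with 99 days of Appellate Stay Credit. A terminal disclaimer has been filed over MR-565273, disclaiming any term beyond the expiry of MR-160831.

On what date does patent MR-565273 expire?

Natural term of MR-565273:
  Base: filing + 15 years → 22 June 2010.
  Appellate Stay Credit: +99 days → 29 September 2010.
Expiry of referenced patent MR-160831:
  Base: filing + 15 years → 18 July 2008.
  Prosecution Delay Deduction: −71 days → 8 May 2008.
Terminal disclaimer: MR-565273 expires on the earlier of 29 September 2010 and 8 May 2008.

2008-05-08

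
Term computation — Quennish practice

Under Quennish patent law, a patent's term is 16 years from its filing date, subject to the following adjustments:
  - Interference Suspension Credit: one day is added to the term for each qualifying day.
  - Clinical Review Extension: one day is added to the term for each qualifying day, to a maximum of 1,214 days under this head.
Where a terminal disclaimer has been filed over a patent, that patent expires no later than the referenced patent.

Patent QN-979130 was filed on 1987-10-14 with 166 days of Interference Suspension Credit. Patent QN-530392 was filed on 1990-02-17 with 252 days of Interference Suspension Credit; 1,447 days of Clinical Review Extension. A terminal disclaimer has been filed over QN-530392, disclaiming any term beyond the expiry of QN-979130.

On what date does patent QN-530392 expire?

Natural term of QN-530392:
  Base: filing + 16 years → 17 February 2006.
  Interference Suspension Credit: +252 days → 27 October 2006.
  Clinical Review Extension: 1447 days claimed exceeds the 1214-day cap, so +1214 days → 22 February 2010.
Expiry of referenced patent QN-979130:
  Base: filing + 16 years → 14 October 2003.
  Interference Suspension Credit: +166 days → 28 March 2004.
Terminal disclaimer: QN-530392 expires on the earlier of 22 February 2010 and 28 March 2004.

2004-03-28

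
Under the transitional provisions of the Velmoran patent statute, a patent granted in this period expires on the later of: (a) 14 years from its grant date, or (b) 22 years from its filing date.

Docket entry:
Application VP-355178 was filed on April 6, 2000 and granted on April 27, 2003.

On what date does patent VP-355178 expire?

(a) grant + 14 years → 27 April 2017.
(b) filing + 22 years → 6 April 2022.
Later of the two: 6 April 2022.

April 6, 2022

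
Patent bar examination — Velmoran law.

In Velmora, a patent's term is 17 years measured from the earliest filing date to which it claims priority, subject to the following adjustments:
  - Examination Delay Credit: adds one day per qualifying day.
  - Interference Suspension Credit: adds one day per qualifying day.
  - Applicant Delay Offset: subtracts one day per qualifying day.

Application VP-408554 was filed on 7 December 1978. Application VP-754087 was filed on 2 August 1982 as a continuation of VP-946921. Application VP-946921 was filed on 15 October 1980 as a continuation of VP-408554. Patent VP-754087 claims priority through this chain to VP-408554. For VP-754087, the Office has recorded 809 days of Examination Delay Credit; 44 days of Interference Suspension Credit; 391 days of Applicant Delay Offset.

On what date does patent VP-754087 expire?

Earliest priority filing: 7 December 1978.
Base term: 7 December 1978 + 17 years → 7 December 1995.
Examination Delay Credit: +809 days → 23 February 1998.
Interference Suspension Credit: +44 days → 8 April 1998.
Applicant Delay Offset: −391 days → 13 March 1997.

March 13, 1997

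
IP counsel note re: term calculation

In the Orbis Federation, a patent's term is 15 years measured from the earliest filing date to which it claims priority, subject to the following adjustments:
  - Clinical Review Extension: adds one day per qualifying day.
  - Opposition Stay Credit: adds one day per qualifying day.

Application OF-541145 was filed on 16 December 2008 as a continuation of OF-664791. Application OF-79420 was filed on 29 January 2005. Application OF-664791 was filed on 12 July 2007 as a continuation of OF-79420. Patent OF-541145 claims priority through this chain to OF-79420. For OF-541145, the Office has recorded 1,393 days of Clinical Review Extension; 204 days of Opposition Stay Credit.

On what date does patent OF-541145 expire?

June 13, 2024

Earliest priority filing: 29 January 2005.
Base term: 29 January 2005 + 15 years → 29 January 2020.
Clinical Review Extension: +1393 days → 22 November 2023.
Opposition Stay Credit: +204 days → 13 June 2024.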